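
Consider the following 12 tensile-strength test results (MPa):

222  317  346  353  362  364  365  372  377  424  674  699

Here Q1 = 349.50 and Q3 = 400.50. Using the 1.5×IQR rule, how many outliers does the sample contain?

IQR = 51.00; fences at 349.50 − 76.50 = 273.00 and 400.50 + 76.50 = 477.00.
Outside the cutoffs: 222, 674, 699.

3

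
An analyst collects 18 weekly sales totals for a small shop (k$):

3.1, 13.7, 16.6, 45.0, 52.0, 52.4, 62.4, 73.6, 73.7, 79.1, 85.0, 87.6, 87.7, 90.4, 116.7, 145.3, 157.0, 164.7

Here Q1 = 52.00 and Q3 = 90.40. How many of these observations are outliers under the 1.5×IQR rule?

2

IQR = 38.40; fences at 52.00 − 57.60 = -5.60 and 90.40 + 57.60 = 148.00.
Outside the cutoffs: 157.0, 164.7.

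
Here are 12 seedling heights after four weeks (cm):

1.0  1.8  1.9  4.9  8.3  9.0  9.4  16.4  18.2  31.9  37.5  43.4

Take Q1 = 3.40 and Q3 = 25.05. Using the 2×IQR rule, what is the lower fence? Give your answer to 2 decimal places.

IQR = Q3 − Q1 = 25.05 − 3.40 = 21.65.
Lower fence = Q1 − 2·IQR = 3.40 − 43.30 = -39.90.
Upper fence = Q3 + 2·IQR = 25.05 + 43.30 = 68.35.

-39.90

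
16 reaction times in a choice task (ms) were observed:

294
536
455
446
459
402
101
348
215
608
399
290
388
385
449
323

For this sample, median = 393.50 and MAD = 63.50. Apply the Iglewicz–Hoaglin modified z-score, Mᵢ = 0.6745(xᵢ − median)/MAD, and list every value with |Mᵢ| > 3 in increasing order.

|Mᵢ| > 3 ⇔ |xᵢ − 393.50| > 3·63.50/0.6745 = 282.43.
So outliers lie outside [111.07, 675.93].
101: M = -3.11 → outlier.

101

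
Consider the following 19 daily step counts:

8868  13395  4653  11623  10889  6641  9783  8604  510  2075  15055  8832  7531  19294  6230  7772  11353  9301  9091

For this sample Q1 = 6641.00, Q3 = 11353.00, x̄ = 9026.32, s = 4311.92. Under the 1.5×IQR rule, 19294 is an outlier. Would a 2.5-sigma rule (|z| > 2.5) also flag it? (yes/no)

z = (19294 − 9026.32) / 4311.92 = 2.38.
|z| = 2.38 ≤ 2.5.

no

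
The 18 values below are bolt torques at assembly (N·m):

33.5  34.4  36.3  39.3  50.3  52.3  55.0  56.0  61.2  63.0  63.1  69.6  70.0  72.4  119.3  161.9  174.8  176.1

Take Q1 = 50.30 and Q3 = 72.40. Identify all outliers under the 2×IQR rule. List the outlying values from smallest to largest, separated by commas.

IQR = Q3 − Q1 = 72.40 − 50.30 = 22.10.
Lower fence = Q1 − 2·IQR = 50.30 − 44.20 = 6.10.
Upper fence = Q3 + 2·IQR = 72.40 + 44.20 = 116.60.
119.3 > 116.60 → outlier.
161.9 > 116.60 → outlier.
174.8 > 116.60 → outlier.
176.1 > 116.60 → outlier.
All remaining values lie within [6.10, 116.60].

119.3, 161.9, 174.8, 176.1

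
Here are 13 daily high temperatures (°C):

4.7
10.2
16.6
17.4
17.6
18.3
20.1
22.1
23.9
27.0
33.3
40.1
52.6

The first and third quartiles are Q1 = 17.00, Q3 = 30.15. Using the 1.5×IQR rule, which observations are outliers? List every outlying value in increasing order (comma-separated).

IQR = Q3 − Q1 = 30.15 − 17.00 = 13.15.
Lower fence = Q1 − 1.5·IQR = 17.00 − 19.725 = -2.725.
Upper fence = Q3 + 1.5·IQR = 30.15 + 19.725 = 49.875.
52.6 > 49.875 → outlier.
All remaining values lie within [-2.725, 49.875].

52.6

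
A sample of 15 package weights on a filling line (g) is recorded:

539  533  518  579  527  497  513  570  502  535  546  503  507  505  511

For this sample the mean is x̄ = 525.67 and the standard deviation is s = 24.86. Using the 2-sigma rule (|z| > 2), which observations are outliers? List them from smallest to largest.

Cutoffs at x̄ ± 2s: 525.67 ± 2·24.86 = [475.95, 575.39].
579: z = 2.15, |z| > 2 → outlier.
Every other value lies within [475.95, 575.39].

579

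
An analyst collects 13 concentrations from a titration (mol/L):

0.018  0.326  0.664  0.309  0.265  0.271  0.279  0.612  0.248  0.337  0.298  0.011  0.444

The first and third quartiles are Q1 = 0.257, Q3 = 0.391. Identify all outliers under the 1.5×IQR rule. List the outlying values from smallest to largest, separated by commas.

IQR = Q3 − Q1 = 0.391 − 0.257 = 0.134.
Lower fence = Q1 − 1.5·IQR = 0.257 − 0.201 = 0.056.
Upper fence = Q3 + 1.5·IQR = 0.391 + 0.201 = 0.592.
0.011 < 0.056 → outlier.
0.018 < 0.056 → outlier.
0.612 > 0.592 → outlier.
0.664 > 0.592 → outlier.
All remaining values lie within [0.056, 0.592].

0.011, 0.018, 0.612, 0.664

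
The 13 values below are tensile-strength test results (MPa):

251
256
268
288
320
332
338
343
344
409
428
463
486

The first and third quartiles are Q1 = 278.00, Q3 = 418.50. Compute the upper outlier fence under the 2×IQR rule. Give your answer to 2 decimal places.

IQR = Q3 − Q1 = 418.50 − 278.00 = 140.50.
Lower fence = Q1 − 2·IQR = 278.00 − 281.00 = -3.00.
Upper fence = Q3 + 2·IQR = 418.50 + 281.00 = 699.50.

699.50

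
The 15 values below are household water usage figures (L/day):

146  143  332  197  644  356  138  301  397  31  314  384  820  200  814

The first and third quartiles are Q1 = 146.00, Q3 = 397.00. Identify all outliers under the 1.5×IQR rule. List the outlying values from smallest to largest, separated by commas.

IQR = Q3 − Q1 = 397.00 − 146.00 = 251.00.
Lower fence = Q1 − 1.5·IQR = 146.00 − 376.50 = -230.50.
Upper fence = Q3 + 1.5·IQR = 397.00 + 376.50 = 773.50.
814 > 773.50 → outlier.
820 > 773.50 → outlier.
All remaining values lie within [-230.50, 773.50].

814, 820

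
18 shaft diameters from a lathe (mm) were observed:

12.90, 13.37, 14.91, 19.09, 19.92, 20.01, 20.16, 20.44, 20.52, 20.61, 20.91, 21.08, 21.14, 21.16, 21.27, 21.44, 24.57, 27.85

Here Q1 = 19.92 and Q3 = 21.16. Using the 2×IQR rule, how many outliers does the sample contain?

5

IQR = 1.24; fences at 19.92 − 2.48 = 17.44 and 21.16 + 2.48 = 23.64.
Outside the cutoffs: 12.90, 13.37, 14.91, 24.57, 27.85.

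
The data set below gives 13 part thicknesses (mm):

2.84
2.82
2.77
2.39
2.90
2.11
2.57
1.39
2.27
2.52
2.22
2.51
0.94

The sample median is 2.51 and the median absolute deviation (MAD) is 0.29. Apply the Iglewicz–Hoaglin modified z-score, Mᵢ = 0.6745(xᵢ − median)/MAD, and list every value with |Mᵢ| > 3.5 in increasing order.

|Mᵢ| > 3.5 ⇔ |xᵢ − 2.51| > 3.5·0.29/0.6745 = 1.50.
So outliers lie outside [1.01, 4.01].
0.94: M = -3.65 → outlier.

0.94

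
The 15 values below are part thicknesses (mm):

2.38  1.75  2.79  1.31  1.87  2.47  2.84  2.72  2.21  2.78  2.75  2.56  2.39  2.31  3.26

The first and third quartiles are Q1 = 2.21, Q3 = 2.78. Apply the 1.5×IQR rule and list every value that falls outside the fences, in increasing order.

IQR = Q3 − Q1 = 2.78 − 2.21 = 0.57.
Lower fence = Q1 − 1.5·IQR = 2.21 − 0.855 = 1.355.
Upper fence = Q3 + 1.5·IQR = 2.78 + 0.855 = 3.635.
1.31 < 1.355 → outlier.
All remaining values lie within [1.355, 3.635].

1.31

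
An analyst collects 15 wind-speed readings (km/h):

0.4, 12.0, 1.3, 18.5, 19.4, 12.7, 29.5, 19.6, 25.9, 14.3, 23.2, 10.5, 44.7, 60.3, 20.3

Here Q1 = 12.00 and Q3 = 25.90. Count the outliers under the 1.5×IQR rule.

IQR = 13.90; fences at 12.00 − 20.85 = -8.85 and 25.90 + 20.85 = 46.75.
Outside the cutoffs: 60.3.

1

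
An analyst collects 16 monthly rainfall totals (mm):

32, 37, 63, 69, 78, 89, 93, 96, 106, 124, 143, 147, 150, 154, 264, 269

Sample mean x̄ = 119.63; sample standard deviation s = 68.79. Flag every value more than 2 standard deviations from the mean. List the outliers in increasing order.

264, 269

Cutoffs at x̄ ± 2s: 119.63 ± 2·68.79 = [-17.95, 257.21].
264: z = 2.10, |z| > 2 → outlier.
269: z = 2.17, |z| > 2 → outlier.
Every other value lies within [-17.95, 257.21].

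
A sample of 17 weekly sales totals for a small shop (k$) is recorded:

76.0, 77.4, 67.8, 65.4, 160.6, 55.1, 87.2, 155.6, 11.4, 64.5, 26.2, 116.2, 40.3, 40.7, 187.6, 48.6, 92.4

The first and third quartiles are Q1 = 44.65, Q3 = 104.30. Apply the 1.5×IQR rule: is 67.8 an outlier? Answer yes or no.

no

IQR = Q3 − Q1 = 104.30 − 44.65 = 59.65.
Lower fence = Q1 − 1.5·IQR = 44.65 − 89.475 = -44.825.
Upper fence = Q3 + 1.5·IQR = 104.30 + 89.475 = 193.775.
67.8 lies within [-44.825, 193.775].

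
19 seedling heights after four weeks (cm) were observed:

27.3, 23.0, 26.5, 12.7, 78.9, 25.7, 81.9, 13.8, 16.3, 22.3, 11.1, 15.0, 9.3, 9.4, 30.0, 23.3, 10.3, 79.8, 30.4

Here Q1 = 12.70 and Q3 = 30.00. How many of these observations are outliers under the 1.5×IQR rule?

IQR = 17.30; fences at 12.70 − 25.95 = -13.25 and 30.00 + 25.95 = 55.95.
Outside the cutoffs: 78.9, 79.8, 81.9.

3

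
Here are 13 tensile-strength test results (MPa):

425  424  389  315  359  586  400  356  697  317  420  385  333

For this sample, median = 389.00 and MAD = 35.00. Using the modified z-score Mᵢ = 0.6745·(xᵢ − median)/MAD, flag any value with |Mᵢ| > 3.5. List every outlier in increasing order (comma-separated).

|Mᵢ| > 3.5 ⇔ |xᵢ − 389.00| > 3.5·35.00/0.6745 = 181.62.
So outliers lie outside [207.38, 570.62].
586: M = 3.80 → outlier.
697: M = 5.94 → outlier.

586, 697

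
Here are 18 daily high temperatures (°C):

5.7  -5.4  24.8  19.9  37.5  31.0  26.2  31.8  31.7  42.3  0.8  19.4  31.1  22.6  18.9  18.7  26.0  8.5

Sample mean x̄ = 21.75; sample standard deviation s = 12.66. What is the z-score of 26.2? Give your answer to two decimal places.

0.35

z = (26.2 − 21.75) / 12.66 = 0.35.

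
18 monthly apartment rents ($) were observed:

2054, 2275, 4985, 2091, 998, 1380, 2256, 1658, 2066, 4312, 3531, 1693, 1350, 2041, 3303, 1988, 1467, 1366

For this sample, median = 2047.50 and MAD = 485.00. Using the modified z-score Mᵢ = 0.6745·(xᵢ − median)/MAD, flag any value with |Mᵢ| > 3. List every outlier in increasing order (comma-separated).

|Mᵢ| > 3 ⇔ |xᵢ − 2047.50| > 3·485.00/0.6745 = 2157.15.
So outliers lie outside [-109.65, 4204.65].
4312: M = 3.15 → outlier.
4985: M = 4.09 → outlier.

4312, 4985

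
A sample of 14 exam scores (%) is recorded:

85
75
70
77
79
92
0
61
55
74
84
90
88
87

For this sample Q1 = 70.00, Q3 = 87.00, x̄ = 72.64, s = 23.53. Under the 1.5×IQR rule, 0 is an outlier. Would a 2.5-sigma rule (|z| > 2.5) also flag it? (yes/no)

yes

z = (0 − 72.64) / 23.53 = -3.09.
|z| = 3.09 > 2.5.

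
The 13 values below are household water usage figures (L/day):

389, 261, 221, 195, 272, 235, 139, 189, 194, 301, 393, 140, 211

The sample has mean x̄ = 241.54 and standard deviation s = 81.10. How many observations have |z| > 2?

0

Cutoffs: x̄ ± 2s = [79.34, 403.74].
Every value lies within the cutoffs.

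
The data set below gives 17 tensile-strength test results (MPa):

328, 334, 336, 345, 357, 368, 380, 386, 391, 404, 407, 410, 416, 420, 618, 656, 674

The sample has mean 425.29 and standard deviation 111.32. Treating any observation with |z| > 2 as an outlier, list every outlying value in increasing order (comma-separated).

656, 674

Cutoffs at x̄ ± 2s: 425.29 ± 2·111.32 = [202.65, 647.93].
656: z = 2.07, |z| > 2 → outlier.
674: z = 2.23, |z| > 2 → outlier.
Every other value lies within [202.65, 647.93].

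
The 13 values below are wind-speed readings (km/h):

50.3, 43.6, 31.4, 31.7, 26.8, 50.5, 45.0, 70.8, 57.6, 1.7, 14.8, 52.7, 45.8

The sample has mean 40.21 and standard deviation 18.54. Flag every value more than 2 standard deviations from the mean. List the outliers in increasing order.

Cutoffs at x̄ ± 2s: 40.21 ± 2·18.54 = [3.13, 77.29].
1.7: z = -2.08, |z| > 2 → outlier.
Every other value lies within [3.13, 77.29].

1.7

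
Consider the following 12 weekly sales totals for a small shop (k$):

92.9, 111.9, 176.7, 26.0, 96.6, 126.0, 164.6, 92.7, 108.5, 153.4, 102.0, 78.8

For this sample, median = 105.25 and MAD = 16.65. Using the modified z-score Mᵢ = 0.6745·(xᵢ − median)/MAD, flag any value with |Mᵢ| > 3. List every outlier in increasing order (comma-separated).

|Mᵢ| > 3 ⇔ |xᵢ − 105.25| > 3·16.65/0.6745 = 74.05.
So outliers lie outside [31.20, 179.30].
26.0: M = -3.21 → outlier.

26.0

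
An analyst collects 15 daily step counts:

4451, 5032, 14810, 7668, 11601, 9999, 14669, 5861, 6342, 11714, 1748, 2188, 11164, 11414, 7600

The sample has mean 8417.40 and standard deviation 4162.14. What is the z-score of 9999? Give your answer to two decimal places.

z = (9999 − 8417.40) / 4162.14 = 0.38.

0.38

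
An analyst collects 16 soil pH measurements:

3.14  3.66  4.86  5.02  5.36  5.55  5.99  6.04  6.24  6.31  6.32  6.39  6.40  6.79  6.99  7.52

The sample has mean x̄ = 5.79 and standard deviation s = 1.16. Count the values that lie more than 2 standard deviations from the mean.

Cutoffs: x̄ ± 2s = [3.47, 8.11].
Outside the cutoffs: 3.14.

1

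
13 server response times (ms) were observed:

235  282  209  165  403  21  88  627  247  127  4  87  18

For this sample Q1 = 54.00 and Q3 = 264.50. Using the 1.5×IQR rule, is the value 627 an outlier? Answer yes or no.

yes

IQR = Q3 − Q1 = 264.50 − 54.00 = 210.50.
Lower fence = Q1 − 1.5·IQR = 54.00 − 315.75 = -261.75.
Upper fence = Q3 + 1.5·IQR = 264.50 + 315.75 = 580.25.
627 lies above the upper fence.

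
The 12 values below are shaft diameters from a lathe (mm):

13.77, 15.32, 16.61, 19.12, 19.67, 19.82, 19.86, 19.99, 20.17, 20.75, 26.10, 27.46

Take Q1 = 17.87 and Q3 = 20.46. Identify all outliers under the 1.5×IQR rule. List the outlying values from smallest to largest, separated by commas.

13.77, 26.10, 27.46

IQR = Q3 − Q1 = 20.46 − 17.87 = 2.59.
Lower fence = Q1 − 1.5·IQR = 17.87 − 3.885 = 13.985.
Upper fence = Q3 + 1.5·IQR = 20.46 + 3.885 = 24.345.
13.77 < 13.985 → outlier.
26.10 > 24.345 → outlier.
27.46 > 24.345 → outlier.
All remaining values lie within [13.985, 24.345].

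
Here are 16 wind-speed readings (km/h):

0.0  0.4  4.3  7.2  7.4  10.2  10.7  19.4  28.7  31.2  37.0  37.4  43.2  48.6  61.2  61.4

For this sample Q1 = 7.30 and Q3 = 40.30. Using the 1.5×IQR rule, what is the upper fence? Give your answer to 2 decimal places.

IQR = Q3 − Q1 = 40.30 − 7.30 = 33.00.
Lower fence = Q1 − 1.5·IQR = 7.30 − 49.50 = -42.20.
Upper fence = Q3 + 1.5·IQR = 40.30 + 49.50 = 89.80.

89.80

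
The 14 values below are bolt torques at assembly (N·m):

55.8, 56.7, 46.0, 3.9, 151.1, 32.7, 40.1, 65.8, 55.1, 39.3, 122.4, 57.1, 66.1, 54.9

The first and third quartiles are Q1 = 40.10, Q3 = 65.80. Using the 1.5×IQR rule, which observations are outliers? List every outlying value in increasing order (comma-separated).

IQR = Q3 − Q1 = 65.80 − 40.10 = 25.70.
Lower fence = Q1 − 1.5·IQR = 40.10 − 38.55 = 1.55.
Upper fence = Q3 + 1.5·IQR = 65.80 + 38.55 = 104.35.
122.4 > 104.35 → outlier.
151.1 > 104.35 → outlier.
All remaining values lie within [1.55, 104.35].

122.4, 151.1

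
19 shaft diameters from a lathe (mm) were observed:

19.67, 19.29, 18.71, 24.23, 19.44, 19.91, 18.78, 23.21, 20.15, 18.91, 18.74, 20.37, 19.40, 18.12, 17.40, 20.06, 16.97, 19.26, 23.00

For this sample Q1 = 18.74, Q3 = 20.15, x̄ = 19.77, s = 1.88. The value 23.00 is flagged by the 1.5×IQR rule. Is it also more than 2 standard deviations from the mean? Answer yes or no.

no

z = (23.00 − 19.77) / 1.88 = 1.72.
|z| = 1.72 ≤ 2.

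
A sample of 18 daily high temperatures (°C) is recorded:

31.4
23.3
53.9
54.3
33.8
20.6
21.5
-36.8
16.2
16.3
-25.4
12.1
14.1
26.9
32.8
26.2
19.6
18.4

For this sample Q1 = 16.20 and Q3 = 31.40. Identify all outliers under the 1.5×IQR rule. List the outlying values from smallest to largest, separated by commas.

-36.8, -25.4, 54.3

IQR = Q3 − Q1 = 31.40 − 16.20 = 15.20.
Lower fence = Q1 − 1.5·IQR = 16.20 − 22.80 = -6.60.
Upper fence = Q3 + 1.5·IQR = 31.40 + 22.80 = 54.20.
-36.8 < -6.60 → outlier.
-25.4 < -6.60 → outlier.
54.3 > 54.20 → outlier.
All remaining values lie within [-6.60, 54.20].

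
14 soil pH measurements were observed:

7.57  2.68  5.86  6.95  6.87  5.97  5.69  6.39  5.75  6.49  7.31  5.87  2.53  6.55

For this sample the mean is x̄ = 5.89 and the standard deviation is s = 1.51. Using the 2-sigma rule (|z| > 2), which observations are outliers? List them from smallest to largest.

Cutoffs at x̄ ± 2s: 5.89 ± 2·1.51 = [2.87, 8.91].
2.53: z = -2.23, |z| > 2 → outlier.
2.68: z = -2.13, |z| > 2 → outlier.
Every other value lies within [2.87, 8.91].

2.53, 2.68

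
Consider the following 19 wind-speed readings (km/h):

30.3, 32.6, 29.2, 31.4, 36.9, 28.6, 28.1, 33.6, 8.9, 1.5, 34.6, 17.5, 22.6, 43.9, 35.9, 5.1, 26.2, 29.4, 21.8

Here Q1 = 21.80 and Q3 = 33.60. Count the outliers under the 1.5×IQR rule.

1

IQR = 11.80; fences at 21.80 − 17.70 = 4.10 and 33.60 + 17.70 = 51.30.
Outside the cutoffs: 1.5.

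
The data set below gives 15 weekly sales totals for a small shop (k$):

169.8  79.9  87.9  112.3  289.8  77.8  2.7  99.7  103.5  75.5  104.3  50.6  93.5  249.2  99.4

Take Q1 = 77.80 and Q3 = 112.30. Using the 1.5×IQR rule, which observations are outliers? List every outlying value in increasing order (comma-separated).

IQR = Q3 − Q1 = 112.30 − 77.80 = 34.50.
Lower fence = Q1 − 1.5·IQR = 77.80 − 51.75 = 26.05.
Upper fence = Q3 + 1.5·IQR = 112.30 + 51.75 = 164.05.
2.7 < 26.05 → outlier.
169.8 > 164.05 → outlier.
249.2 > 164.05 → outlier.
289.8 > 164.05 → outlier.
All remaining values lie within [26.05, 164.05].

2.7, 169.8, 249.2, 289.8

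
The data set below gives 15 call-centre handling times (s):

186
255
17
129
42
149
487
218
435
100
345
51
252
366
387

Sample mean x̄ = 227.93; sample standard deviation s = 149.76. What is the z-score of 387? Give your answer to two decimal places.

1.06

z = (387 − 227.93) / 149.76 = 1.06.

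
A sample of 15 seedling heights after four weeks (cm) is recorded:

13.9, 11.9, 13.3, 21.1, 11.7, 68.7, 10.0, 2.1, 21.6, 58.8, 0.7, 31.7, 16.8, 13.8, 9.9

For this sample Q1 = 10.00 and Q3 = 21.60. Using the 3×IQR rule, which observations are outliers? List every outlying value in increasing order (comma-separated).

IQR = Q3 − Q1 = 21.60 − 10.00 = 11.60.
Lower fence = Q1 − 3·IQR = 10.00 − 34.80 = -24.80.
Upper fence = Q3 + 3·IQR = 21.60 + 34.80 = 56.40.
58.8 > 56.40 → outlier.
68.7 > 56.40 → outlier.
All remaining values lie within [-24.80, 56.40].

58.8, 68.7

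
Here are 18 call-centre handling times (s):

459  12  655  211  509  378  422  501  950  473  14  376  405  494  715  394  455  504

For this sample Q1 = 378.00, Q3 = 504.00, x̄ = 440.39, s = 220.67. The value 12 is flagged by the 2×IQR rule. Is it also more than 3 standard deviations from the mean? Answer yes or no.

z = (12 − 440.39) / 220.67 = -1.94.
|z| = 1.94 ≤ 3.

no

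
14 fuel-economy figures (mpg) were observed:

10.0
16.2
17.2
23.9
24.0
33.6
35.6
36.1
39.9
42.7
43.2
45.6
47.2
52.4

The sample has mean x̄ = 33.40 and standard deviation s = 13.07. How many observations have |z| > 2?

0

Cutoffs: x̄ ± 2s = [7.26, 59.54].
Every value lies within the cutoffs.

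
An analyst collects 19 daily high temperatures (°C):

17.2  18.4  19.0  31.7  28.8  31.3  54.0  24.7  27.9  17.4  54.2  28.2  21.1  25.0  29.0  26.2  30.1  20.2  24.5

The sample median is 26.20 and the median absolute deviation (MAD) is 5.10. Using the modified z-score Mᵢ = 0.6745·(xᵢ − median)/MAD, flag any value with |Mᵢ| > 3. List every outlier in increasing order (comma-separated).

54.0, 54.2

|Mᵢ| > 3 ⇔ |xᵢ − 26.20| > 3·5.10/0.6745 = 22.68.
So outliers lie outside [3.52, 48.88].
54.0: M = 3.68 → outlier.
54.2: M = 3.70 → outlier.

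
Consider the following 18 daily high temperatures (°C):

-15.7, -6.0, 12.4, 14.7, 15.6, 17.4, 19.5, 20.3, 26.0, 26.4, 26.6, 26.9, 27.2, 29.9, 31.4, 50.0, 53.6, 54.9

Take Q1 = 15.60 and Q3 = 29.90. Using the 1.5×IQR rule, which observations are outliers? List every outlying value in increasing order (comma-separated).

IQR = Q3 − Q1 = 29.90 − 15.60 = 14.30.
Lower fence = Q1 − 1.5·IQR = 15.60 − 21.45 = -5.85.
Upper fence = Q3 + 1.5·IQR = 29.90 + 21.45 = 51.35.
-15.7 < -5.85 → outlier.
-6.0 < -5.85 → outlier.
53.6 > 51.35 → outlier.
54.9 > 51.35 → outlier.
All remaining values lie within [-5.85, 51.35].

-15.7, -6.0, 53.6, 54.9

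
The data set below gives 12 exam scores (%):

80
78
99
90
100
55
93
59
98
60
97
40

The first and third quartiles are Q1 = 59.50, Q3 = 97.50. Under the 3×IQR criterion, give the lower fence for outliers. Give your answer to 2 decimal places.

IQR = Q3 − Q1 = 97.50 − 59.50 = 38.00.
Lower fence = Q1 − 3·IQR = 59.50 − 114.00 = -54.50.
Upper fence = Q3 + 3·IQR = 97.50 + 114.00 = 211.50.

-54.50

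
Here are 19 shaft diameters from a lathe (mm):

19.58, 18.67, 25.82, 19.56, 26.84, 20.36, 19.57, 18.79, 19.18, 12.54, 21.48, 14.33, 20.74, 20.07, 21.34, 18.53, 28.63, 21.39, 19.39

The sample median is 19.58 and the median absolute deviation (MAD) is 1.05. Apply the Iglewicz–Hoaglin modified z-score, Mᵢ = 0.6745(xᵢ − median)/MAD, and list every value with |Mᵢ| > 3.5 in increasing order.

|Mᵢ| > 3.5 ⇔ |xᵢ − 19.58| > 3.5·1.05/0.6745 = 5.45.
So outliers lie outside [14.13, 25.03].
12.54: M = -4.52 → outlier.
25.82: M = 4.01 → outlier.
26.84: M = 4.66 → outlier.
28.63: M = 5.81 → outlier.

12.54, 25.82, 26.84, 28.63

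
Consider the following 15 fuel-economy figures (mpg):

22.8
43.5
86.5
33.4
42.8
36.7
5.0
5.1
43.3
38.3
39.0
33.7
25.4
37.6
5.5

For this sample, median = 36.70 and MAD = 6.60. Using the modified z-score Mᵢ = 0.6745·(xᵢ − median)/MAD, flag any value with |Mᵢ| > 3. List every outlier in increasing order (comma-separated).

5.0, 5.1, 5.5, 86.5

|Mᵢ| > 3 ⇔ |xᵢ − 36.70| > 3·6.60/0.6745 = 29.36.
So outliers lie outside [7.34, 66.06].
5.0: M = -3.24 → outlier.
5.1: M = -3.23 → outlier.
5.5: M = -3.19 → outlier.
86.5: M = 5.09 → outlier.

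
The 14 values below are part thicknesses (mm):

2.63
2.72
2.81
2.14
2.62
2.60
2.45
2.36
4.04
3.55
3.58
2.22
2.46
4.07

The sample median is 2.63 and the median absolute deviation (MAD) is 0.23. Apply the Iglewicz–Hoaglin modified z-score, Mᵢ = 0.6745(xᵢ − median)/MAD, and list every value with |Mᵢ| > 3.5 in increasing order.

4.04, 4.07

|Mᵢ| > 3.5 ⇔ |xᵢ − 2.63| > 3.5·0.23/0.6745 = 1.19.
So outliers lie outside [1.44, 3.82].
4.04: M = 4.13 → outlier.
4.07: M = 4.22 → outlier.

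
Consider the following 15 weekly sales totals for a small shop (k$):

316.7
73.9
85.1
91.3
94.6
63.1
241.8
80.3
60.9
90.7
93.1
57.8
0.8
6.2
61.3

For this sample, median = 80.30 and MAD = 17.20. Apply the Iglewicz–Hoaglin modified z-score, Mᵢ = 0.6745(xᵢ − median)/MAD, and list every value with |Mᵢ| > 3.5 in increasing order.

|Mᵢ| > 3.5 ⇔ |xᵢ − 80.30| > 3.5·17.20/0.6745 = 89.25.
So outliers lie outside [-8.95, 169.55].
241.8: M = 6.33 → outlier.
316.7: M = 9.27 → outlier.

241.8, 316.7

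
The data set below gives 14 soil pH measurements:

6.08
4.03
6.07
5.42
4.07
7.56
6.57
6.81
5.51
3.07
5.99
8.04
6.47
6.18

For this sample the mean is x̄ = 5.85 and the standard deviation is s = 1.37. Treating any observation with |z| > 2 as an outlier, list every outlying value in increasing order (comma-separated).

3.07

Cutoffs at x̄ ± 2s: 5.85 ± 2·1.37 = [3.11, 8.59].
3.07: z = -2.03, |z| > 2 → outlier.
Every other value lies within [3.11, 8.59].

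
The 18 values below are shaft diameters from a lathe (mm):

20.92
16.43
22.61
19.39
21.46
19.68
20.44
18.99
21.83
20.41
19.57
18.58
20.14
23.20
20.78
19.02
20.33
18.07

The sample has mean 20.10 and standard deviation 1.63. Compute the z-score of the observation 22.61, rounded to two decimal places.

1.54

z = (22.61 − 20.10) / 1.63 = 1.54.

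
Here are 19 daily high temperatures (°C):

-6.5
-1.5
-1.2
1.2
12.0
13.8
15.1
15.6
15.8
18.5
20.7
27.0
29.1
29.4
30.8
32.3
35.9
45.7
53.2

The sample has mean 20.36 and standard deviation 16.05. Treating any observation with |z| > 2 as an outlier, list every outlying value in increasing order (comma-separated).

53.2

Cutoffs at x̄ ± 2s: 20.36 ± 2·16.05 = [-11.74, 52.46].
53.2: z = 2.05, |z| > 2 → outlier.
Every other value lies within [-11.74, 52.46].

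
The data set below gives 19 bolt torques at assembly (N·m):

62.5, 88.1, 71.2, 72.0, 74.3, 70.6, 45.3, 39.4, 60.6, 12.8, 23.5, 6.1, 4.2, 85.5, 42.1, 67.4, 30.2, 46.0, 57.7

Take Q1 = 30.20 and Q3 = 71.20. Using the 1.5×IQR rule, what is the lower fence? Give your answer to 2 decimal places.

IQR = Q3 − Q1 = 71.20 − 30.20 = 41.00.
Lower fence = Q1 − 1.5·IQR = 30.20 − 61.50 = -31.30.
Upper fence = Q3 + 1.5·IQR = 71.20 + 61.50 = 132.70.

-31.30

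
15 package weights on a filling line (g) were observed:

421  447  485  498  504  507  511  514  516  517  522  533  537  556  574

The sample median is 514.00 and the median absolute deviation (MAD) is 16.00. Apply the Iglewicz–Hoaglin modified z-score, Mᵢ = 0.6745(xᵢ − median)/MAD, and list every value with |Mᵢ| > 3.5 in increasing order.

421

|Mᵢ| > 3.5 ⇔ |xᵢ − 514.00| > 3.5·16.00/0.6745 = 83.02.
So outliers lie outside [430.98, 597.02].
421: M = -3.92 → outlier.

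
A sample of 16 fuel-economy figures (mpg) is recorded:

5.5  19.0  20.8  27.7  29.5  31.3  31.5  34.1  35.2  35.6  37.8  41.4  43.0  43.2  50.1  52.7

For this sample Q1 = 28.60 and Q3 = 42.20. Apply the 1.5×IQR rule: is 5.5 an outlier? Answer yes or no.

IQR = Q3 − Q1 = 42.20 − 28.60 = 13.60.
Lower fence = Q1 − 1.5·IQR = 28.60 − 20.40 = 8.20.
Upper fence = Q3 + 1.5·IQR = 42.20 + 20.40 = 62.60.
5.5 lies below the lower fence.

yes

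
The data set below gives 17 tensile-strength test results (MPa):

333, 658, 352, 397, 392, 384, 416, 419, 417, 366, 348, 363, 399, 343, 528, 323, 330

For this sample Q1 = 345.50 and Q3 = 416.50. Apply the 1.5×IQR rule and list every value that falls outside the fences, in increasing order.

IQR = Q3 − Q1 = 416.50 − 345.50 = 71.00.
Lower fence = Q1 − 1.5·IQR = 345.50 − 106.50 = 239.00.
Upper fence = Q3 + 1.5·IQR = 416.50 + 106.50 = 523.00.
528 > 523.00 → outlier.
658 > 523.00 → outlier.
All remaining values lie within [239.00, 523.00].

528, 658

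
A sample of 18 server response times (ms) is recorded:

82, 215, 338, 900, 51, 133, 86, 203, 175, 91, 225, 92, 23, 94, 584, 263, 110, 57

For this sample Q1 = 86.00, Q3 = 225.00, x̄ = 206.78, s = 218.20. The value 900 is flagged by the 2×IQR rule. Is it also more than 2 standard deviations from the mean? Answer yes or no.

z = (900 − 206.78) / 218.20 = 3.18.
|z| = 3.18 > 2.

yes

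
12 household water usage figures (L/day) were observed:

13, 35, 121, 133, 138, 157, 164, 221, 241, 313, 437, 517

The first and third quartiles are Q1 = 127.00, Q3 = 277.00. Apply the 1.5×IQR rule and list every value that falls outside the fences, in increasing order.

517

IQR = Q3 − Q1 = 277.00 − 127.00 = 150.00.
Lower fence = Q1 − 1.5·IQR = 127.00 − 225.00 = -98.00.
Upper fence = Q3 + 1.5·IQR = 277.00 + 225.00 = 502.00.
517 > 502.00 → outlier.
All remaining values lie within [-98.00, 502.00].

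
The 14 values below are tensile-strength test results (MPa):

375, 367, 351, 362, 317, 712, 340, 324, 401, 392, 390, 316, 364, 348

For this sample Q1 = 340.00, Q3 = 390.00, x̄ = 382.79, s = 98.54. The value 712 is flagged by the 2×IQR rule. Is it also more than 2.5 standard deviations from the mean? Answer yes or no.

z = (712 − 382.79) / 98.54 = 3.34.
|z| = 3.34 > 2.5.

yes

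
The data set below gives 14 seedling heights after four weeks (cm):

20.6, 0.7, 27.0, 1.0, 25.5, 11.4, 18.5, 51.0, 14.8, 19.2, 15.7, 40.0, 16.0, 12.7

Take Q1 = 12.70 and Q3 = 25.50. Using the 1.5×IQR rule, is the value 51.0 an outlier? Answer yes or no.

IQR = Q3 − Q1 = 25.50 − 12.70 = 12.80.
Lower fence = Q1 − 1.5·IQR = 12.70 − 19.20 = -6.50.
Upper fence = Q3 + 1.5·IQR = 25.50 + 19.20 = 44.70.
51.0 lies above the upper fence.

yes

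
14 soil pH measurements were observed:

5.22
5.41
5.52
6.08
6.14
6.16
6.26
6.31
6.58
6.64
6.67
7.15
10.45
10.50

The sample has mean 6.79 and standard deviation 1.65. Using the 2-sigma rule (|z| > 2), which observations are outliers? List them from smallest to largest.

10.45, 10.50

Cutoffs at x̄ ± 2s: 6.79 ± 2·1.65 = [3.49, 10.09].
10.45: z = 2.22, |z| > 2 → outlier.
10.50: z = 2.25, |z| > 2 → outlier.
Every other value lies within [3.49, 10.09].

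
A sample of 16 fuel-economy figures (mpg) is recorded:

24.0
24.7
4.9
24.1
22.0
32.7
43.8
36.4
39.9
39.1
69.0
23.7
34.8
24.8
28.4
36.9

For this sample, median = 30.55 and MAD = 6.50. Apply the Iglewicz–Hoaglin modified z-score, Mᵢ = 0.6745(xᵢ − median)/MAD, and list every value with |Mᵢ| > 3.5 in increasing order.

|Mᵢ| > 3.5 ⇔ |xᵢ − 30.55| > 3.5·6.50/0.6745 = 33.73.
So outliers lie outside [-3.18, 64.28].
69.0: M = 3.99 → outlier.

69.0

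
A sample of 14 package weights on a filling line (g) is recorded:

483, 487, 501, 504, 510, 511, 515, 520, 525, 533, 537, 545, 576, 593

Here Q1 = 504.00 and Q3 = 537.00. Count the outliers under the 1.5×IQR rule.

IQR = 33.00; fences at 504.00 − 49.50 = 454.50 and 537.00 + 49.50 = 586.50.
Outside the cutoffs: 593.

1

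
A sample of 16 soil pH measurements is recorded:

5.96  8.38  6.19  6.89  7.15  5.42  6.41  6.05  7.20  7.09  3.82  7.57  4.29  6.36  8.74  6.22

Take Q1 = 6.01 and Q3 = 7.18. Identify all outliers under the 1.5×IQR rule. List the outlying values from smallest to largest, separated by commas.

IQR = Q3 − Q1 = 7.18 − 6.01 = 1.17.
Lower fence = Q1 − 1.5·IQR = 6.01 − 1.755 = 4.255.
Upper fence = Q3 + 1.5·IQR = 7.18 + 1.755 = 8.935.
3.82 < 4.255 → outlier.
All remaining values lie within [4.255, 8.935].

3.82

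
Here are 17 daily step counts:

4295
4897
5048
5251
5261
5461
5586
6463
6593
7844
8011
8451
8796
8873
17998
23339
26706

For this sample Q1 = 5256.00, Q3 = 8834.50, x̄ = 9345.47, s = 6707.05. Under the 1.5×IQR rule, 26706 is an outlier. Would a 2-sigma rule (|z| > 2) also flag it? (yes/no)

z = (26706 − 9345.47) / 6707.05 = 2.59.
|z| = 2.59 > 2.

yes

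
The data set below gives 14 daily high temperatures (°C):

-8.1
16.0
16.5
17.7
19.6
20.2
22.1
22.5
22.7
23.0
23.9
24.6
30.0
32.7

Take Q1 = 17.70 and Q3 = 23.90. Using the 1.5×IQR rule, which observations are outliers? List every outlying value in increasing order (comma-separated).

IQR = Q3 − Q1 = 23.90 − 17.70 = 6.20.
Lower fence = Q1 − 1.5·IQR = 17.70 − 9.30 = 8.40.
Upper fence = Q3 + 1.5·IQR = 23.90 + 9.30 = 33.20.
-8.1 < 8.40 → outlier.
All remaining values lie within [8.40, 33.20].

-8.1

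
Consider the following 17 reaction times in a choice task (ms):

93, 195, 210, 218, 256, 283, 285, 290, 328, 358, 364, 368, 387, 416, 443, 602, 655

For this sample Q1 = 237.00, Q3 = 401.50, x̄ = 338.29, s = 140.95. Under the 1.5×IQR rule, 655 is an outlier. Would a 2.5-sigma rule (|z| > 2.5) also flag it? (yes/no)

no

z = (655 − 338.29) / 140.95 = 2.25.
|z| = 2.25 ≤ 2.5.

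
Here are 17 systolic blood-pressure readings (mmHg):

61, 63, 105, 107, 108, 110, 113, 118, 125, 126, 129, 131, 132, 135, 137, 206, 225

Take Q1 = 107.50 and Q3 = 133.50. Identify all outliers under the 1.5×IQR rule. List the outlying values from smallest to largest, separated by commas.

61, 63, 206, 225

IQR = Q3 − Q1 = 133.50 − 107.50 = 26.00.
Lower fence = Q1 − 1.5·IQR = 107.50 − 39.00 = 68.50.
Upper fence = Q3 + 1.5·IQR = 133.50 + 39.00 = 172.50.
61 < 68.50 → outlier.
63 < 68.50 → outlier.
206 > 172.50 → outlier.
225 > 172.50 → outlier.
All remaining values lie within [68.50, 172.50].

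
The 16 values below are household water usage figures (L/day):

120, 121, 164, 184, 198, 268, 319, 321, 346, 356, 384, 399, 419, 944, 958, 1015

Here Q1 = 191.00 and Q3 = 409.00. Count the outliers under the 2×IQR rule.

IQR = 218.00; fences at 191.00 − 436.00 = -245.00 and 409.00 + 436.00 = 845.00.
Outside the cutoffs: 944, 958, 1015.

3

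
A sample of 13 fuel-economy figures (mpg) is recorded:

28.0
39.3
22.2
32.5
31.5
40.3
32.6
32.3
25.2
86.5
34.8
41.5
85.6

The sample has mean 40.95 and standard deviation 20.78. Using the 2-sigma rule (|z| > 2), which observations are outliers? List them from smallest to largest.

Cutoffs at x̄ ± 2s: 40.95 ± 2·20.78 = [-0.61, 82.51].
85.6: z = 2.15, |z| > 2 → outlier.
86.5: z = 2.19, |z| > 2 → outlier.
Every other value lies within [-0.61, 82.51].

85.6, 86.5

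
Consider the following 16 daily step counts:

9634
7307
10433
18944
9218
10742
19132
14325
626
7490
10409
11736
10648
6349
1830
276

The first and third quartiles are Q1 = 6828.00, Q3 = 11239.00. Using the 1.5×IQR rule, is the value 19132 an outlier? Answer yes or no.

IQR = Q3 − Q1 = 11239.00 − 6828.00 = 4411.00.
Lower fence = Q1 − 1.5·IQR = 6828.00 − 6616.50 = 211.50.
Upper fence = Q3 + 1.5·IQR = 11239.00 + 6616.50 = 17855.50.
19132 lies above the upper fence.

yes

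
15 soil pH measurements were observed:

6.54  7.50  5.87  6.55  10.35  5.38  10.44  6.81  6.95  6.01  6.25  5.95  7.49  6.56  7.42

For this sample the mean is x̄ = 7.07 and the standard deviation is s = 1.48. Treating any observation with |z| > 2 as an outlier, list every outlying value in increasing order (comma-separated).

10.35, 10.44

Cutoffs at x̄ ± 2s: 7.07 ± 2·1.48 = [4.11, 10.03].
10.35: z = 2.22, |z| > 2 → outlier.
10.44: z = 2.28, |z| > 2 → outlier.
Every other value lies within [4.11, 10.03].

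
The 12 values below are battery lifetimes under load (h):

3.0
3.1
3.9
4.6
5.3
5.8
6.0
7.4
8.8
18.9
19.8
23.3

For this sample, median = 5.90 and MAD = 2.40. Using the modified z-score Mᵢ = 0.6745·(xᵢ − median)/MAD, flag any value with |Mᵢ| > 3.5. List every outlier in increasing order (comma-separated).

18.9, 19.8, 23.3

|Mᵢ| > 3.5 ⇔ |xᵢ − 5.90| > 3.5·2.40/0.6745 = 12.45.
So outliers lie outside [-6.55, 18.35].
18.9: M = 3.65 → outlier.
19.8: M = 3.91 → outlier.
23.3: M = 4.89 → outlier.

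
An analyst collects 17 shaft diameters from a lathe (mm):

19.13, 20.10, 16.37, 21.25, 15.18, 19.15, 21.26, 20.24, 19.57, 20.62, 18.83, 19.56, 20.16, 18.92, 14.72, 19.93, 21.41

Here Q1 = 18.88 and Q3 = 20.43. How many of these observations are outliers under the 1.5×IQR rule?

3

IQR = 1.55; fences at 18.88 − 2.325 = 16.555 and 20.43 + 2.325 = 22.755.
Outside the cutoffs: 14.72, 15.18, 16.37.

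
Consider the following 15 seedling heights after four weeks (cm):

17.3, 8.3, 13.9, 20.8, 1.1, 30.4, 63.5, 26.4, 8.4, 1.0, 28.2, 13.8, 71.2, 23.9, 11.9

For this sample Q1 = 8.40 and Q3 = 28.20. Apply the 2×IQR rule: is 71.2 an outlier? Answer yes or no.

IQR = Q3 − Q1 = 28.20 − 8.40 = 19.80.
Lower fence = Q1 − 2·IQR = 8.40 − 39.60 = -31.20.
Upper fence = Q3 + 2·IQR = 28.20 + 39.60 = 67.80.
71.2 lies above the upper fence.

yes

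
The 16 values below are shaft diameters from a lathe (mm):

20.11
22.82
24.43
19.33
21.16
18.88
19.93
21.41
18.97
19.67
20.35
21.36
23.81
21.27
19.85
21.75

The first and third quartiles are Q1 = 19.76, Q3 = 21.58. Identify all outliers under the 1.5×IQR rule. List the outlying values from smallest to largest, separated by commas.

24.43

IQR = Q3 − Q1 = 21.58 − 19.76 = 1.82.
Lower fence = Q1 − 1.5·IQR = 19.76 − 2.73 = 17.03.
Upper fence = Q3 + 1.5·IQR = 21.58 + 2.73 = 24.31.
24.43 > 24.31 → outlier.
All remaining values lie within [17.03, 24.31].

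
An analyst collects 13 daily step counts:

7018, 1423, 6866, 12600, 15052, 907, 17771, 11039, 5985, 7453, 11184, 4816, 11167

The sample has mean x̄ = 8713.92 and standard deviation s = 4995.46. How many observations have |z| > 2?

0

Cutoffs: x̄ ± 2s = [-1277.00, 18704.84].
Every value lies within the cutoffs.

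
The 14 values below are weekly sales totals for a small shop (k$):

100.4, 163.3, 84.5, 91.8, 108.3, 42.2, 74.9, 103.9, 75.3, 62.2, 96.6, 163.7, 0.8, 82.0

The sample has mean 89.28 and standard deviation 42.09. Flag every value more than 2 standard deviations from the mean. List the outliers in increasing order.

0.8

Cutoffs at x̄ ± 2s: 89.28 ± 2·42.09 = [5.10, 173.46].
0.8: z = -2.10, |z| > 2 → outlier.
Every other value lies within [5.10, 173.46].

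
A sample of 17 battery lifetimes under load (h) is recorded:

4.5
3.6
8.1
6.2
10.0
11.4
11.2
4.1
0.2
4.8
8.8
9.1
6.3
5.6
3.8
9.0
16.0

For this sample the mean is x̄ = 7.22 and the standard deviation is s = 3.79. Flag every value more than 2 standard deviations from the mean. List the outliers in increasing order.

Cutoffs at x̄ ± 2s: 7.22 ± 2·3.79 = [-0.36, 14.80].
16.0: z = 2.32, |z| > 2 → outlier.
Every other value lies within [-0.36, 14.80].

16.0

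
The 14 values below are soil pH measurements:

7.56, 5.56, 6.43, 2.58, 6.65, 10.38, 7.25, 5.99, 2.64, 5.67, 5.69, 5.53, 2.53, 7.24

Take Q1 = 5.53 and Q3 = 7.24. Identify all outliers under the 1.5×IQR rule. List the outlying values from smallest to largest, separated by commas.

IQR = Q3 − Q1 = 7.24 − 5.53 = 1.71.
Lower fence = Q1 − 1.5·IQR = 5.53 − 2.565 = 2.965.
Upper fence = Q3 + 1.5·IQR = 7.24 + 2.565 = 9.805.
2.53 < 2.965 → outlier.
2.58 < 2.965 → outlier.
2.64 < 2.965 → outlier.
10.38 > 9.805 → outlier.
All remaining values lie within [2.965, 9.805].

2.53, 2.58, 2.64, 10.38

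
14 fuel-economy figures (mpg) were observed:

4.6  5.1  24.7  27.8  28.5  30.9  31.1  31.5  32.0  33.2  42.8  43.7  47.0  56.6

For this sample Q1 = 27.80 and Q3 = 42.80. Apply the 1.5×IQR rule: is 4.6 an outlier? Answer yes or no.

IQR = Q3 − Q1 = 42.80 − 27.80 = 15.00.
Lower fence = Q1 − 1.5·IQR = 27.80 − 22.50 = 5.30.
Upper fence = Q3 + 1.5·IQR = 42.80 + 22.50 = 65.30.
4.6 lies below the lower fence.

yes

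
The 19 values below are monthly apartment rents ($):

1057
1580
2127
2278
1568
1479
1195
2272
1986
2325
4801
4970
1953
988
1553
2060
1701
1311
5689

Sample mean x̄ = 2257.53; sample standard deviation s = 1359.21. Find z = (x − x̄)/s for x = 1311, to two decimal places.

-0.70

z = (1311 − 2257.53) / 1359.21 = -0.70.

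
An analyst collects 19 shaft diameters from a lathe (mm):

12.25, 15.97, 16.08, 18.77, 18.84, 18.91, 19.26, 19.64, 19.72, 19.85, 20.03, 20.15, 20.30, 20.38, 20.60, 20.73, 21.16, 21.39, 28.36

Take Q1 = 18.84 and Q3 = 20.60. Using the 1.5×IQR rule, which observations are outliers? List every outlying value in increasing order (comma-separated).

12.25, 15.97, 16.08, 28.36

IQR = Q3 − Q1 = 20.60 − 18.84 = 1.76.
Lower fence = Q1 − 1.5·IQR = 18.84 − 2.64 = 16.20.
Upper fence = Q3 + 1.5·IQR = 20.60 + 2.64 = 23.24.
12.25 < 16.20 → outlier.
15.97 < 16.20 → outlier.
16.08 < 16.20 → outlier.
28.36 > 23.24 → outlier.
All remaining values lie within [16.20, 23.24].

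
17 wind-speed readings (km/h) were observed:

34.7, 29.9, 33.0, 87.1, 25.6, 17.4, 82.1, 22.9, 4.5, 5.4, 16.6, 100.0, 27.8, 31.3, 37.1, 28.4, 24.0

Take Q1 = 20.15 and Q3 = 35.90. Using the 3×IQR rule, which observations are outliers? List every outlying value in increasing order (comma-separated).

87.1, 100.0

IQR = Q3 − Q1 = 35.90 − 20.15 = 15.75.
Lower fence = Q1 − 3·IQR = 20.15 − 47.25 = -27.10.
Upper fence = Q3 + 3·IQR = 35.90 + 47.25 = 83.15.
87.1 > 83.15 → outlier.
100.0 > 83.15 → outlier.
All remaining values lie within [-27.10, 83.15].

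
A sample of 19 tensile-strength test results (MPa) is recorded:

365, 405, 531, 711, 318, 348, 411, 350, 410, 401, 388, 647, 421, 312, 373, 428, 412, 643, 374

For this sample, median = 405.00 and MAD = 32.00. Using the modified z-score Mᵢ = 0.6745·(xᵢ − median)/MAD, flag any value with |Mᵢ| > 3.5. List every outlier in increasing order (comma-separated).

643, 647, 711

|Mᵢ| > 3.5 ⇔ |xᵢ − 405.00| > 3.5·32.00/0.6745 = 166.05.
So outliers lie outside [238.95, 571.05].
643: M = 5.02 → outlier.
647: M = 5.10 → outlier.
711: M = 6.45 → outlier.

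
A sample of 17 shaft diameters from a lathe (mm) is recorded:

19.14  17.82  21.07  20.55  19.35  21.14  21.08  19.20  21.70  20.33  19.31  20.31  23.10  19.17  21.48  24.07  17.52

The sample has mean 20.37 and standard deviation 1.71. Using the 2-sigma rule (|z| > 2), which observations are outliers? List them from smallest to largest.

Cutoffs at x̄ ± 2s: 20.37 ± 2·1.71 = [16.95, 23.79].
24.07: z = 2.16, |z| > 2 → outlier.
Every other value lies within [16.95, 23.79].

24.07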